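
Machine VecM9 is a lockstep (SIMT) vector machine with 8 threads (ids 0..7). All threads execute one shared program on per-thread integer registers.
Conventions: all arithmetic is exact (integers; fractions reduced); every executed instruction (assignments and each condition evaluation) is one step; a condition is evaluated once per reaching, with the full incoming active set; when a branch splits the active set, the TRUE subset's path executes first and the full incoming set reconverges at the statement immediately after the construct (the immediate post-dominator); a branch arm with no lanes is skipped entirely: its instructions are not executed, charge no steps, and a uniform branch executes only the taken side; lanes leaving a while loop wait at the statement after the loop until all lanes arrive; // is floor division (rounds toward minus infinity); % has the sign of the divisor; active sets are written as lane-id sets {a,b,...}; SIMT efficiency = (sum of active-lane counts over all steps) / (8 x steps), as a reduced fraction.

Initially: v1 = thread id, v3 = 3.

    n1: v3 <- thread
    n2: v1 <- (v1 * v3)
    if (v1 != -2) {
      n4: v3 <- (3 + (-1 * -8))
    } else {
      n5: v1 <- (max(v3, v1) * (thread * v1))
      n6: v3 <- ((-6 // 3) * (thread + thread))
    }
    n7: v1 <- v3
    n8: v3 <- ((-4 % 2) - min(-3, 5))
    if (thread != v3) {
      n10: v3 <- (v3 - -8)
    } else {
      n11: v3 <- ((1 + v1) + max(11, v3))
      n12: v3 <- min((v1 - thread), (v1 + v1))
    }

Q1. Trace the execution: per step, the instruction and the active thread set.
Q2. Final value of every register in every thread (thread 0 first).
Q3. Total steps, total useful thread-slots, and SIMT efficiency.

step 0: v3 <- thread                 {0,1,2,3,4,5,6,7}
step 1: v1 <- (v1 * v3)              {0,1,2,3,4,5,6,7}
step 2: eval (v1 != -2)              {0,1,2,3,4,5,6,7}
step 3: v3 <- (3 + (-1 * -8))        {0,1,2,3,4,5,6,7}
step 4: v1 <- v3                     {0,1,2,3,4,5,6,7}
step 5: v3 <- ((-4 % 2) - min(-3, 5)) {0,1,2,3,4,5,6,7}
step 6: eval (thread != v3)          {0,1,2,3,4,5,6,7}
step 7: v3 <- (v3 - -8)              {0,1,2,4,5,6,7}
step 8: v3 <- ((1 + v1) + max(11, v3)) {3}
step 9: v3 <- min((v1 - thread), (v1 + v1)) {3}

Answer: 10 steps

v1: 11,11,11,11,11,11,11,11
v3: 11,11,11,8,11,11,11,11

steps = 10; useful = 65; efficiency = 65/80 = 13/16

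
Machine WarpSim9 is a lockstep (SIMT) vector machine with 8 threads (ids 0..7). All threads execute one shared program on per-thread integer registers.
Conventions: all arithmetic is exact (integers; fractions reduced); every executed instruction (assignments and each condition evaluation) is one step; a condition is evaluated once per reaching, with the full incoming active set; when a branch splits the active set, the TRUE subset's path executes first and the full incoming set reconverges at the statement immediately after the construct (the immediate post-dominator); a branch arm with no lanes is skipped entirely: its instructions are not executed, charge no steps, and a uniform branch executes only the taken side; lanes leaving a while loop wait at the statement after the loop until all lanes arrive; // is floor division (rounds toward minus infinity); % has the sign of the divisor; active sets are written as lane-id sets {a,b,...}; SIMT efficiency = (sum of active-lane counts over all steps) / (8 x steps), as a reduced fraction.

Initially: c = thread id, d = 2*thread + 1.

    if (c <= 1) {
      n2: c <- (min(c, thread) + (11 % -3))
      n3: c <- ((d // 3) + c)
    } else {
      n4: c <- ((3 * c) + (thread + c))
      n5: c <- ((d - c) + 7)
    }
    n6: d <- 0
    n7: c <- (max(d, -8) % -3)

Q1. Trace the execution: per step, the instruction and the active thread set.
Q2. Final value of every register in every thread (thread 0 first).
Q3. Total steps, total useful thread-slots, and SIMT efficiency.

step 0: eval (c <= 1)                {0,1,2,3,4,5,6,7}
step 1: c <- (min(c, thread) + (11 % -3)) {0,1}
step 2: c <- ((d // 3) + c)          {0,1}
step 3: c <- ((3 * c) + (thread + c)) {2,3,4,5,6,7}
step 4: c <- ((d - c) + 7)           {2,3,4,5,6,7}
step 5: d <- 0                       {0,1,2,3,4,5,6,7}
step 6: c <- (max(d, -8) % -3)       {0,1,2,3,4,5,6,7}

Answer: 7 steps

c: 0,0,0,0,0,0,0,0
d: 0,0,0,0,0,0,0,0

steps = 7; useful = 40; efficiency = 40/56 = 5/7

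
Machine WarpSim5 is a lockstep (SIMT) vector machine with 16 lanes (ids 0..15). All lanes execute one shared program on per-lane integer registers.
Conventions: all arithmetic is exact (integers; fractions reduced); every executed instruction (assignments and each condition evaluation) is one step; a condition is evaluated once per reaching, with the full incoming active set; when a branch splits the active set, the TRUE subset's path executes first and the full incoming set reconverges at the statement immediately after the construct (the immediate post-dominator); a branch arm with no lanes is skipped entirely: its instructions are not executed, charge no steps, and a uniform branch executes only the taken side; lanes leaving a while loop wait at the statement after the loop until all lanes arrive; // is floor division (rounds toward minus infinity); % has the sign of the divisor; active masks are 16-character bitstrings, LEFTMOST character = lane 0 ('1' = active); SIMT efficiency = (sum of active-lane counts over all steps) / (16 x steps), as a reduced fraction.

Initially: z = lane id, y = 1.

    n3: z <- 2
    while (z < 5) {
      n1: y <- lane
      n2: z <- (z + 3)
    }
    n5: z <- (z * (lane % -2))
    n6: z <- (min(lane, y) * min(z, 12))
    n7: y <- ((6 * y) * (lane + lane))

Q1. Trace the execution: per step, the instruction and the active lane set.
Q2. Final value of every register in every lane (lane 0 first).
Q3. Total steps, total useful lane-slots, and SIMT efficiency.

step 0: z <- 2                       1111111111111111
step 1: eval (z < 5)                 1111111111111111
step 2: y <- lane                    1111111111111111
step 3: z <- (z + 3)                 1111111111111111
step 4: eval (z < 5)                 1111111111111111
step 5: z <- (z * (lane % -2))       1111111111111111
step 6: z <- (min(lane, y) * min(z, 12)) 1111111111111111
step 7: y <- ((6 * y) * (lane + lane)) 1111111111111111

Answer: 8 steps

z: 0,-5,0,-15,0,-25,0,-35,0,-45,0,-55,0,-65,0,-75
y: 0,12,48,108,192,300,432,588,768,972,1200,1452,1728,2028,2352,2700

steps = 8; useful = 128; efficiency = 128/128 = 1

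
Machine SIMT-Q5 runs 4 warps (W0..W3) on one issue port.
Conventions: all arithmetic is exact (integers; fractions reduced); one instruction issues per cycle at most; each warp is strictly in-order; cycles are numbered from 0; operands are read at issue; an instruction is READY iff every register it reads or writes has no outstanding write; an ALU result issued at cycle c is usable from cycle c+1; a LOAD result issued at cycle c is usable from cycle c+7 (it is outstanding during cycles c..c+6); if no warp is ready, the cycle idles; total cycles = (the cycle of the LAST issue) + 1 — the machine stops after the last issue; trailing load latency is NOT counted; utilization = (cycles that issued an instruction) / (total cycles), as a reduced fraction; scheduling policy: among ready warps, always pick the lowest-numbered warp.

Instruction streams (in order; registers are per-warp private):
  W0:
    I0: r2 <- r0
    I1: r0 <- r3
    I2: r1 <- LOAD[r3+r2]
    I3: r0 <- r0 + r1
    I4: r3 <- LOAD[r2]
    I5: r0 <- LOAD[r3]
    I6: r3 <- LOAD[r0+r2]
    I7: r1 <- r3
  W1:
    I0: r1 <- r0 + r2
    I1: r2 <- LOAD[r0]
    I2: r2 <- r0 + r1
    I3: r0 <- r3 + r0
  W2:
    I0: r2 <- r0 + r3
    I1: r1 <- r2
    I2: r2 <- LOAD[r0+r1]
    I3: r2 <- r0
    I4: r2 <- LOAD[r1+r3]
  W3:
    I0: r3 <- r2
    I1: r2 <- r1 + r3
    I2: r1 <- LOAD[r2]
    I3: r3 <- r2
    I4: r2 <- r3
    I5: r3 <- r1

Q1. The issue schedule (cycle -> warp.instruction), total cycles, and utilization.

cycle 0: W0.I0
cycle 1: W0.I1
cycle 2: W0.I2
cycle 3: W1.I0
cycle 4: W1.I1
cycle 5: W2.I0
cycle 6: W2.I1
cycle 7: W2.I2
cycle 8: W3.I0
cycle 9: W0.I3
cycle 10: W0.I4
cycle 11: W1.I2
cycle 12: W1.I3
cycle 13: W3.I1
cycle 14: W2.I3
cycle 15: W2.I4
cycle 16: W3.I2
cycle 17: W0.I5
cycle 18: W3.I3
cycle 19: W3.I4
cycle 20: idle
cycle 21: idle
cycle 22: idle
cycle 23: W3.I5
cycle 24: W0.I6
cycle 25: idle
cycle 26: idle
cycle 27: idle
cycle 28: idle
cycle 29: idle
cycle 30: idle
cycle 31: W0.I7

Answer: 32 cycles, utilization 23/32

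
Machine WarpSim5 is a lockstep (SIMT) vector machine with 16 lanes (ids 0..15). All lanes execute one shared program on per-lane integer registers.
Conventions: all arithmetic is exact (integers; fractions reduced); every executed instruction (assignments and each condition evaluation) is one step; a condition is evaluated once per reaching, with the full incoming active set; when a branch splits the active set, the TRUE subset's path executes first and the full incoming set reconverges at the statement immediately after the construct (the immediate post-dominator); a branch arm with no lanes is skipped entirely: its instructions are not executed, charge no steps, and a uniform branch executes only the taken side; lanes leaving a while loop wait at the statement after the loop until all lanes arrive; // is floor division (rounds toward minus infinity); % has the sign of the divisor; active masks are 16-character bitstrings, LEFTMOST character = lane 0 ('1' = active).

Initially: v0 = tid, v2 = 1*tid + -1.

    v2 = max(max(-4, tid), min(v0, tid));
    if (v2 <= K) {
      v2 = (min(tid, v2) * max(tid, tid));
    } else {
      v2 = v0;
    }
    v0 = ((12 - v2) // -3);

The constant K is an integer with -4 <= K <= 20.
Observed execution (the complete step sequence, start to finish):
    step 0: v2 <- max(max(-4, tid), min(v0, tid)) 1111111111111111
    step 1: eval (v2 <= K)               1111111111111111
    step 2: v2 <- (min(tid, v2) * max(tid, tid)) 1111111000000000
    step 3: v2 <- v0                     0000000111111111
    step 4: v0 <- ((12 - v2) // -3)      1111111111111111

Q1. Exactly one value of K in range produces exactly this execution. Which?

Answer: K = 6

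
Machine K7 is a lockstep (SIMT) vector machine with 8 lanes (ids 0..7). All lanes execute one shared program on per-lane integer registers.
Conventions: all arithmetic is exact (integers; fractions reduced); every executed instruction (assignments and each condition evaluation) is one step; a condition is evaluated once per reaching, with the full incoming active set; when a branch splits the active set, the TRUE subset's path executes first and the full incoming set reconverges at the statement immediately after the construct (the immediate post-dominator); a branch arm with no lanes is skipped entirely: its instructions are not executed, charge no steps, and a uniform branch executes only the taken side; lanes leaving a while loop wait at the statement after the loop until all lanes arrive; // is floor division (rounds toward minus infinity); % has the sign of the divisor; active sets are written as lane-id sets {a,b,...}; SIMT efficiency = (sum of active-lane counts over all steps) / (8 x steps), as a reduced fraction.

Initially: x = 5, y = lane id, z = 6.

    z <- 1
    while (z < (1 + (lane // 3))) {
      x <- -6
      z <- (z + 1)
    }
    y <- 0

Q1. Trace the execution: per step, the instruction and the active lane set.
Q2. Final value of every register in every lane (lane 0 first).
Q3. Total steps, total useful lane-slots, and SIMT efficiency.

step 0: z <- 1                       {0,1,2,3,4,5,6,7}
step 1: eval (z < (1 + (lane // 3))) {0,1,2,3,4,5,6,7}
step 2: x <- -6                      {3,4,5,6,7}
step 3: z <- (z + 1)                 {3,4,5,6,7}
step 4: eval (z < (1 + (lane // 3))) {3,4,5,6,7}
step 5: x <- -6                      {6,7}
step 6: z <- (z + 1)                 {6,7}
step 7: eval (z < (1 + (lane // 3))) {6,7}
step 8: y <- 0                       {0,1,2,3,4,5,6,7}

Answer: 9 steps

x: 5,5,5,-6,-6,-6,-6,-6
y: 0,0,0,0,0,0,0,0
z: 1,1,1,2,2,2,3,3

steps = 9; useful = 45; efficiency = 45/72 = 5/8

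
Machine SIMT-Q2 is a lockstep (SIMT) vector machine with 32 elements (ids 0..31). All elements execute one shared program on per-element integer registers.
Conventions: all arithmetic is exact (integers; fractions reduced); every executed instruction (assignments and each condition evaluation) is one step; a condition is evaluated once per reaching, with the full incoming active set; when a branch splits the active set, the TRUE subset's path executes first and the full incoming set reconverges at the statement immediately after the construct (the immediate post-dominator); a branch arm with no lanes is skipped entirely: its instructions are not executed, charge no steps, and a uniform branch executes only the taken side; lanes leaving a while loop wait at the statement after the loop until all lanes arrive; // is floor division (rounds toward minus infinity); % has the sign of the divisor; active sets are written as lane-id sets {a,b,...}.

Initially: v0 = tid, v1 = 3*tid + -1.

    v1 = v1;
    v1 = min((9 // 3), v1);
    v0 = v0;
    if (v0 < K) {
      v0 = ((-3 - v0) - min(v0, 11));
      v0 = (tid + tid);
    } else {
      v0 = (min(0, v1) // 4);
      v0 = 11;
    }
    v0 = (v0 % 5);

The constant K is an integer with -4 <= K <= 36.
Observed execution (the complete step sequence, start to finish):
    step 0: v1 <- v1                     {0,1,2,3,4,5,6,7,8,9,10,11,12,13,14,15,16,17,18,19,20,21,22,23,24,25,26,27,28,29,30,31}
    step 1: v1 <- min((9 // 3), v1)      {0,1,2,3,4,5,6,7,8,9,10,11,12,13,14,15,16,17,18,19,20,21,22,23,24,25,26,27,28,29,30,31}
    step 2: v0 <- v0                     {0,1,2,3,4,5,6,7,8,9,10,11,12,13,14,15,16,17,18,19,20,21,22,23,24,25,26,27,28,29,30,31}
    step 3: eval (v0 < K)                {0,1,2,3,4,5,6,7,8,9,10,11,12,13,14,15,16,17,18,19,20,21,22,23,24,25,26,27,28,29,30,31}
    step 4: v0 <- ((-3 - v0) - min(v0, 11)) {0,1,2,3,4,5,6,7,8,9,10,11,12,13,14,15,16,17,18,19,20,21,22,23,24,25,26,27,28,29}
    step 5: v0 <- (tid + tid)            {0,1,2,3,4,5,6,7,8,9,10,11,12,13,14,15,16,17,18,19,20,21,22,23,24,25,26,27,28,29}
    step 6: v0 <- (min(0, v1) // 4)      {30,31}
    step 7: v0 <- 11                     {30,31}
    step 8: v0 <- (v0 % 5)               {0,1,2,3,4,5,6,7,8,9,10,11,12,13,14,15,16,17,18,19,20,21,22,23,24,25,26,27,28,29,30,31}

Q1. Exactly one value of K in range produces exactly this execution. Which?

Answer: K = 30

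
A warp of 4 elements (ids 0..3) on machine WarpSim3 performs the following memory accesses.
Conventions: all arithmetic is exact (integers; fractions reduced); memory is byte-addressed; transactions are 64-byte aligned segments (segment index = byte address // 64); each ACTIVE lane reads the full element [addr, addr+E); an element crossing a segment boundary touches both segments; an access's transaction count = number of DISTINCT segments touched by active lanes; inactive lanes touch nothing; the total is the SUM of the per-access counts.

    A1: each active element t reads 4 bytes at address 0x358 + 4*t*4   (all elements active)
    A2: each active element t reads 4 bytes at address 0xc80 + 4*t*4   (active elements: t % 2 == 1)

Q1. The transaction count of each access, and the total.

A1: 2 transactions
A2: 1 transaction

Answer: 2,1; total 3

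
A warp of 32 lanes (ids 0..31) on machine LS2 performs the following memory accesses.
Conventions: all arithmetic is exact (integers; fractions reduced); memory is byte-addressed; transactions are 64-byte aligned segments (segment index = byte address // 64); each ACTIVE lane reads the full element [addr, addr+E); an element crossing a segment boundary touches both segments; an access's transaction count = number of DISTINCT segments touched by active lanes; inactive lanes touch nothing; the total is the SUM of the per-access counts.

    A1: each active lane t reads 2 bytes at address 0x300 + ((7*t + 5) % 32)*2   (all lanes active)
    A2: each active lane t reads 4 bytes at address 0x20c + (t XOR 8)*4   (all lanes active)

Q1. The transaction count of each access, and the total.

A1: 1 transaction
A2: 3 transactions

Answer: 1,3; total 4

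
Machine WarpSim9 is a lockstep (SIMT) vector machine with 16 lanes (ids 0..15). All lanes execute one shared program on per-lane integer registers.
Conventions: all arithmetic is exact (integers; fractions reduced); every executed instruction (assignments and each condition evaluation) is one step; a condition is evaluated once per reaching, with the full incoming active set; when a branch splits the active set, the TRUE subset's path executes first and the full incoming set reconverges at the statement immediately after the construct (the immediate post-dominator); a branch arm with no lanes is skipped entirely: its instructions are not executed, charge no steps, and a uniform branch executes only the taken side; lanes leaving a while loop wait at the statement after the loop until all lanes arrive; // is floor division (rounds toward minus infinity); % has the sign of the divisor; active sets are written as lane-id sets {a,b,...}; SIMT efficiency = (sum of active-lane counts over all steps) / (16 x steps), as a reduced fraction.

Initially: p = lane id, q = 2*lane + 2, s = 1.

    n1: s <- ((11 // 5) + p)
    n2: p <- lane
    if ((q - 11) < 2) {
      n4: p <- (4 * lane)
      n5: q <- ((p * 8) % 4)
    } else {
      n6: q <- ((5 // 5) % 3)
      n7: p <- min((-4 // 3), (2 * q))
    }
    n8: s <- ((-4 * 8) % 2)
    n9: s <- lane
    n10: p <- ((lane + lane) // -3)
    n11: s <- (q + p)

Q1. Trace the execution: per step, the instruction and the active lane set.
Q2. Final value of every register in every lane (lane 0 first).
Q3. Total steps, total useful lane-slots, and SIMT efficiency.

step 0: s <- ((11 // 5) + p)         {0,1,2,3,4,5,6,7,8,9,10,11,12,13,14,15}
step 1: p <- lane                    {0,1,2,3,4,5,6,7,8,9,10,11,12,13,14,15}
step 2: eval ((q - 11) < 2)          {0,1,2,3,4,5,6,7,8,9,10,11,12,13,14,15}
step 3: p <- (4 * lane)              {0,1,2,3,4,5}
step 4: q <- ((p * 8) % 4)           {0,1,2,3,4,5}
step 5: q <- ((5 // 5) % 3)          {6,7,8,9,10,11,12,13,14,15}
step 6: p <- min((-4 // 3), (2 * q)) {6,7,8,9,10,11,12,13,14,15}
step 7: s <- ((-4 * 8) % 2)          {0,1,2,3,4,5,6,7,8,9,10,11,12,13,14,15}
step 8: s <- lane                    {0,1,2,3,4,5,6,7,8,9,10,11,12,13,14,15}
step 9: p <- ((lane + lane) // -3)   {0,1,2,3,4,5,6,7,8,9,10,11,12,13,14,15}
step 10: s <- (q + p)                 {0,1,2,3,4,5,6,7,8,9,10,11,12,13,14,15}

Answer: 11 steps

p: 0,-1,-2,-2,-3,-4,-4,-5,-6,-6,-7,-8,-8,-9,-10,-10
q: 0,0,0,0,0,0,1,1,1,1,1,1,1,1,1,1
s: 0,-1,-2,-2,-3,-4,-3,-4,-5,-5,-6,-7,-7,-8,-9,-9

steps = 11; useful = 144; efficiency = 144/176 = 9/11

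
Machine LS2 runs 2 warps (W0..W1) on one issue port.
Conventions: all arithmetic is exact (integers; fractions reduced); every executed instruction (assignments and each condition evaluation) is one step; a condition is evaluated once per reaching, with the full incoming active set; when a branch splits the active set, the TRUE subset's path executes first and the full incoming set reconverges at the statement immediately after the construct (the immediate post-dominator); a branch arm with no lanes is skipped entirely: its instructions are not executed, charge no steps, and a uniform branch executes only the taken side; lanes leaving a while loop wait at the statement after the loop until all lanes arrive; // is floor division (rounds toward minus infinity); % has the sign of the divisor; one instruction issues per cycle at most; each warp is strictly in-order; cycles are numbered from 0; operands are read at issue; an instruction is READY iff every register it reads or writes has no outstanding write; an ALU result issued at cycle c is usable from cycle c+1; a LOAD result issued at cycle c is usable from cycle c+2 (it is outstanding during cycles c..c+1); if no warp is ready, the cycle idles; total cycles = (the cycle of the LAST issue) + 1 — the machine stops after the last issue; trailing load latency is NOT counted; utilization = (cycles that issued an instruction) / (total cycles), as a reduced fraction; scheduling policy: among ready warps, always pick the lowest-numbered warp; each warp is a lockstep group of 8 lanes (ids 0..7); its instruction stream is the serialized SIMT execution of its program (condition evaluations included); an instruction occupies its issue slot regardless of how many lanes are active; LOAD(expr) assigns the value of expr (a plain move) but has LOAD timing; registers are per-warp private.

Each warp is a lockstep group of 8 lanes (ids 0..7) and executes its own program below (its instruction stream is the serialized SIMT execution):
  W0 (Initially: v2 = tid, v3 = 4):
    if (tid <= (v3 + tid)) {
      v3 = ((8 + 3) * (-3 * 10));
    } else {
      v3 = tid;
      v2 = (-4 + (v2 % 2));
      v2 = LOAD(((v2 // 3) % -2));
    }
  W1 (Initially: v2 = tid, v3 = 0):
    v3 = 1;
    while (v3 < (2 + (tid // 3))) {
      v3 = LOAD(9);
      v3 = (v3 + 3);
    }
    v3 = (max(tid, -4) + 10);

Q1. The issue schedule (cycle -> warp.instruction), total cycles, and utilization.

cycle 0: W0.I0
cycle 1: W0.I1
cycle 2: W1.I0
cycle 3: W1.I1
cycle 4: W1.I2
cycle 5: idle
cycle 6: W1.I3
cycle 7: W1.I4
cycle 8: W1.I5

Answer: 9 cycles, utilization 8/9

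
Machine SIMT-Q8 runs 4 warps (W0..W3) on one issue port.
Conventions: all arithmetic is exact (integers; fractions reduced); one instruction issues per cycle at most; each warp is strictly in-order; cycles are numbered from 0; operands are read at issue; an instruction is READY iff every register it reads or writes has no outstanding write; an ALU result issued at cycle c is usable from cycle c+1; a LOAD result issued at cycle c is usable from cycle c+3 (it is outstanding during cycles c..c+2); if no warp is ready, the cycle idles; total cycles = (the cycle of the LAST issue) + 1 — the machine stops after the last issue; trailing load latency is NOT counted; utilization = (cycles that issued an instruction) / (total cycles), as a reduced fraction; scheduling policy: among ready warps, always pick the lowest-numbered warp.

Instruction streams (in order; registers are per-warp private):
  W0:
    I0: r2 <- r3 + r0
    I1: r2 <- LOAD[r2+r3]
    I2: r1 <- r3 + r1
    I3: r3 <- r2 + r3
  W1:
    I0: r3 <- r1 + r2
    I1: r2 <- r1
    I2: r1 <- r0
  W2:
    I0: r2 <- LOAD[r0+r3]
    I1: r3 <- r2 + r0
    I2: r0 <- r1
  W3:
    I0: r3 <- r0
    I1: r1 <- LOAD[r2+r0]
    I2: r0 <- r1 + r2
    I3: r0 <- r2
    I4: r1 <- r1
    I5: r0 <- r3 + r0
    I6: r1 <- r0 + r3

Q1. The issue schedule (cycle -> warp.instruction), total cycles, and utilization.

cycle 0: W0.I0
cycle 1: W0.I1
cycle 2: W0.I2
cycle 3: W1.I0
cycle 4: W0.I3
cycle 5: W1.I1
cycle 6: W1.I2
cycle 7: W2.I0
cycle 8: W3.I0
cycle 9: W3.I1
cycle 10: W2.I1
cycle 11: W2.I2
cycle 12: W3.I2
cycle 13: W3.I3
cycle 14: W3.I4
cycle 15: W3.I5
cycle 16: W3.I6

Answer: 17 cycles, utilization 1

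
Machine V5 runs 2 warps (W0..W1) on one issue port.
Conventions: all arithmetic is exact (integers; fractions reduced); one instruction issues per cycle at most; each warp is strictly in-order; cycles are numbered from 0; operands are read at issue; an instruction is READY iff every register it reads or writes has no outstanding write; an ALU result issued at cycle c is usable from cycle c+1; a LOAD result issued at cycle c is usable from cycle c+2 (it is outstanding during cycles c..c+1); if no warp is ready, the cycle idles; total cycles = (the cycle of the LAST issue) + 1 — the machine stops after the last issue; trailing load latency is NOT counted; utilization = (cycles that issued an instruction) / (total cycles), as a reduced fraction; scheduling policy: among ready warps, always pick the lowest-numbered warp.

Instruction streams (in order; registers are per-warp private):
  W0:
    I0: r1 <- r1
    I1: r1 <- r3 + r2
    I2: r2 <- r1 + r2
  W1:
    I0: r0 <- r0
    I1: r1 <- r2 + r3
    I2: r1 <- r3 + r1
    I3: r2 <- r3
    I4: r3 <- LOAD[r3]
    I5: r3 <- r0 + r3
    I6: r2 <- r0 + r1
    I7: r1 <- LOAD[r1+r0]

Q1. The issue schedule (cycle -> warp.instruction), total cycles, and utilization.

cycle 0: W0.I0
cycle 1: W0.I1
cycle 2: W0.I2
cycle 3: W1.I0
cycle 4: W1.I1
cycle 5: W1.I2
cycle 6: W1.I3
cycle 7: W1.I4
cycle 8: idle
cycle 9: W1.I5
cycle 10: W1.I6
cycle 11: W1.I7

Answer: 12 cycles, utilization 11/12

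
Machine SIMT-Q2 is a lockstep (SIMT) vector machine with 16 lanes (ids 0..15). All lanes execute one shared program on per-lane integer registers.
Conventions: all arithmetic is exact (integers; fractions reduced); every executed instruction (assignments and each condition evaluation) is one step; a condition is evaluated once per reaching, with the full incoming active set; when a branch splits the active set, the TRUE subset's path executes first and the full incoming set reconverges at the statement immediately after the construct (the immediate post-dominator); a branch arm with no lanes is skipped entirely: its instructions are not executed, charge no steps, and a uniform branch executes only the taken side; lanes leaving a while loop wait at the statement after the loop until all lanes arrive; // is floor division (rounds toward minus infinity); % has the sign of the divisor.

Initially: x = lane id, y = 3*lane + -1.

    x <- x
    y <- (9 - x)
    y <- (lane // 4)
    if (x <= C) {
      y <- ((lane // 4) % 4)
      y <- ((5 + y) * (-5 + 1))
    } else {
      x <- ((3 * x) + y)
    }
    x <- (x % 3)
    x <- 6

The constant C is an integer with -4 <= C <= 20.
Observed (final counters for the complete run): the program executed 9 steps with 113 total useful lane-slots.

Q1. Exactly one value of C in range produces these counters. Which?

Answer: C = 0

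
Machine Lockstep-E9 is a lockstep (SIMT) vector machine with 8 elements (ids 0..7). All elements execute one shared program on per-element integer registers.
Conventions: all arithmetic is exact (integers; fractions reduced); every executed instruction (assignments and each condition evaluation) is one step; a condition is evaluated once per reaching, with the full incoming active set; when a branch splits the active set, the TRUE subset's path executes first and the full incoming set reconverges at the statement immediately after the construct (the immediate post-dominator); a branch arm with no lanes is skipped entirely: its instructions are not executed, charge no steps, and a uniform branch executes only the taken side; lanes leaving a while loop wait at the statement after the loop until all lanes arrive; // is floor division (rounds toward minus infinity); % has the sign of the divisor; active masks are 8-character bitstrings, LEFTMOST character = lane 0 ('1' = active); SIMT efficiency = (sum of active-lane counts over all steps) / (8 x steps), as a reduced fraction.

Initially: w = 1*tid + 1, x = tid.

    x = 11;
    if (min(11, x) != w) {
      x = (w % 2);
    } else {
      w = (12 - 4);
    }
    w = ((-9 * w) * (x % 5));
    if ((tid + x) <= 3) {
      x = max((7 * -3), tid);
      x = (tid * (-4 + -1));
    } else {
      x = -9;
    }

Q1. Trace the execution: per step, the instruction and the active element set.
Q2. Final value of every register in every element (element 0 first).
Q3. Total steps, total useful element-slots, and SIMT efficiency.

step 0: x <- 11                      11111111
step 1: eval (min(11, x) != w)       11111111
step 2: x <- (w % 2)                 11111111
step 3: w <- ((-9 * w) * (x % 5))    11111111
step 4: eval ((tid + x) <= 3)        11111111
step 5: x <- max((7 * -3), tid)      11110000
step 6: x <- (tid * (-4 + -1))       11110000
step 7: x <- -9                      00001111

Answer: 8 steps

w: -9,0,-27,0,-45,0,-63,0
x: 0,-5,-10,-15,-9,-9,-9,-9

steps = 8; useful = 52; efficiency = 52/64 = 13/16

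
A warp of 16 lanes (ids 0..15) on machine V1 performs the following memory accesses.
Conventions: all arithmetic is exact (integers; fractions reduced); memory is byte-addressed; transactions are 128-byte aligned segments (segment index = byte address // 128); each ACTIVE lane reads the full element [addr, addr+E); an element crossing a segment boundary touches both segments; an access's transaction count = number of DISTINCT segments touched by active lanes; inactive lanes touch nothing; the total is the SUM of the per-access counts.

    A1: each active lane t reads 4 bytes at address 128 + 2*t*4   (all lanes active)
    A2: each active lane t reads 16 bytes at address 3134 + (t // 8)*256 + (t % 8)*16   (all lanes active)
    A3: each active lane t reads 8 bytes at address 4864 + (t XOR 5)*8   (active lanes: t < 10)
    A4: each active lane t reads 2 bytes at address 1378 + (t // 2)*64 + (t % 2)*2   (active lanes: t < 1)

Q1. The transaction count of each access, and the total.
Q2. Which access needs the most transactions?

A1: 1 transaction
A2: 4 transactions
A3: 1 transaction
A4: 1 transaction

Answer: 1,4,1,1; total 7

Answer: A2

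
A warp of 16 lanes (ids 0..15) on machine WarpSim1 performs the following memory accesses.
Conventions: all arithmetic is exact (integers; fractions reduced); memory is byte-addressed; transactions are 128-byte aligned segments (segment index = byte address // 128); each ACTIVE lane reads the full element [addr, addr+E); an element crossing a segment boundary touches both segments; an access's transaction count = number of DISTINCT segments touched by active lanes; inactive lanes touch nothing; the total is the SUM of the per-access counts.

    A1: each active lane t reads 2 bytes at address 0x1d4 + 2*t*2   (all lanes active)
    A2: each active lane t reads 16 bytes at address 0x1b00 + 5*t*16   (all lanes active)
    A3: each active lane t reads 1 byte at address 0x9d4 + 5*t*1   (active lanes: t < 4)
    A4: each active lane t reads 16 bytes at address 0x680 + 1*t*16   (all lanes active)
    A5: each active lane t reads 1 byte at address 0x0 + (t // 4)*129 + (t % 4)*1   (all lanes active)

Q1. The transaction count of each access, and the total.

A1: 2 transactions
A2: 10 transactions
A3: 1 transaction
A4: 2 transactions
A5: 4 transactions

Answer: 2,10,1,2,4; total 19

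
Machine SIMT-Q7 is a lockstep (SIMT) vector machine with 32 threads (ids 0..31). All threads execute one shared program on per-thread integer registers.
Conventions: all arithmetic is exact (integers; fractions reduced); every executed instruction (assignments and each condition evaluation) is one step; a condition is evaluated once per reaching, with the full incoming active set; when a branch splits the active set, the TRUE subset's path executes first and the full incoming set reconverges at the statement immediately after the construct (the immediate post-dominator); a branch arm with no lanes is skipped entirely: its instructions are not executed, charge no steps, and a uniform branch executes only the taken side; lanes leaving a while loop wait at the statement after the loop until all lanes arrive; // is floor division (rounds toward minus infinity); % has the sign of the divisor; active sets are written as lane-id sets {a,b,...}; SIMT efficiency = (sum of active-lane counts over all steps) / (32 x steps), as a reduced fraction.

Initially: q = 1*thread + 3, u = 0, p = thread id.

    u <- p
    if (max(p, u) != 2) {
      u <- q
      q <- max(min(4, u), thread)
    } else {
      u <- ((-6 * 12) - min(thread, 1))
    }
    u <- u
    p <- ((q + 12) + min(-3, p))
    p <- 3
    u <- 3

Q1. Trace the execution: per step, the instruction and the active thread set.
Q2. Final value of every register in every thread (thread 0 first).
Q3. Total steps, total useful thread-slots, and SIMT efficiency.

step 0: u <- p                       {0,1,2,3,4,5,6,7,8,9,10,11,12,13,14,15,16,17,18,19,20,21,22,23,24,25,26,27,28,29,30,31}
step 1: eval (max(p, u) != 2)        {0,1,2,3,4,5,6,7,8,9,10,11,12,13,14,15,16,17,18,19,20,21,22,23,24,25,26,27,28,29,30,31}
step 2: u <- q                       {0,1,3,4,5,6,7,8,9,10,11,12,13,14,15,16,17,18,19,20,21,22,23,24,25,26,27,28,29,30,31}
step 3: q <- max(min(4, u), thread)  {0,1,3,4,5,6,7,8,9,10,11,12,13,14,15,16,17,18,19,20,21,22,23,24,25,26,27,28,29,30,31}
step 4: u <- ((-6 * 12) - min(thread, 1)) {2}
step 5: u <- u                       {0,1,2,3,4,5,6,7,8,9,10,11,12,13,14,15,16,17,18,19,20,21,22,23,24,25,26,27,28,29,30,31}
step 6: p <- ((q + 12) + min(-3, p)) {0,1,2,3,4,5,6,7,8,9,10,11,12,13,14,15,16,17,18,19,20,21,22,23,24,25,26,27,28,29,30,31}
step 7: p <- 3                       {0,1,2,3,4,5,6,7,8,9,10,11,12,13,14,15,16,17,18,19,20,21,22,23,24,25,26,27,28,29,30,31}
step 8: u <- 3                       {0,1,2,3,4,5,6,7,8,9,10,11,12,13,14,15,16,17,18,19,20,21,22,23,24,25,26,27,28,29,30,31}

Answer: 9 steps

q: 3,4,5,4,4,5,6,7,8,9,10,11,12,13,14,15,16,17,18,19,20,21,22,23,24,25,26,27,28,29,30,31
u: 3,3,3,3,3,3,3,3,3,3,3,3,3,3,3,3,3,3,3,3,3,3,3,3,3,3,3,3,3,3,3,3
p: 3,3,3,3,3,3,3,3,3,3,3,3,3,3,3,3,3,3,3,3,3,3,3,3,3,3,3,3,3,3,3,3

steps = 9; useful = 255; efficiency = 255/288 = 85/96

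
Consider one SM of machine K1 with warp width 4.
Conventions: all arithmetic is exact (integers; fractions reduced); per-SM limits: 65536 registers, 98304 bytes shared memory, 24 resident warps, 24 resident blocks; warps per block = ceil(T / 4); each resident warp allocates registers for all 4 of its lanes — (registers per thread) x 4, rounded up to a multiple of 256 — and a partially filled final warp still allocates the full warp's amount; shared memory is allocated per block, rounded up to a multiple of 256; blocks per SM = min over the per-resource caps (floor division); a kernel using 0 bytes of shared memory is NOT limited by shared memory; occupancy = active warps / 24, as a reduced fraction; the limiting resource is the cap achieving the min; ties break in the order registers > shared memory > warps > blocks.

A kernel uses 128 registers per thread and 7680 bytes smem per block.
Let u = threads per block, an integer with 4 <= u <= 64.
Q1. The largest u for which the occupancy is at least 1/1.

Answer: u = 48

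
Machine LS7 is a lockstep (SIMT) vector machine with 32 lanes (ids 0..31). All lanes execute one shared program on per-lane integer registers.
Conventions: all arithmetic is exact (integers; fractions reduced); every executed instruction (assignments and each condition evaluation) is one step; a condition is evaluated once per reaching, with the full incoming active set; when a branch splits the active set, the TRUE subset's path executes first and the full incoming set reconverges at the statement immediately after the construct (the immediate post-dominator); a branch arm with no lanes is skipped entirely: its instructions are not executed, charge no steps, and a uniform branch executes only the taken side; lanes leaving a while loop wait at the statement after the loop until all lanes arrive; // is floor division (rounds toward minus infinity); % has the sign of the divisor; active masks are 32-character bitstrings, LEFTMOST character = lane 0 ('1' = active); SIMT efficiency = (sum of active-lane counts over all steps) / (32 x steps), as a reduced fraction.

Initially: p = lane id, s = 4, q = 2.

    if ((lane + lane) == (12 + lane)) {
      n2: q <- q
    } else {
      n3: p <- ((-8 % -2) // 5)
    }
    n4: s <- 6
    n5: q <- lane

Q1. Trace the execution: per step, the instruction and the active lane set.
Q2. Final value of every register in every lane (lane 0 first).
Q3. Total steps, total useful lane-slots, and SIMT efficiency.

step 0: eval ((lane + lane) == (12 + lane)) 11111111111111111111111111111111
step 1: q <- q                       00000000000010000000000000000000
step 2: p <- ((-8 % -2) // 5)        11111111111101111111111111111111
step 3: s <- 6                       11111111111111111111111111111111
step 4: q <- lane                    11111111111111111111111111111111

Answer: 5 steps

p: 0,0,0,0,0,0,0,0,0,0,0,0,12,0,0,0,0,0,0,0,0,0,0,0,0,0,0,0,0,0,0,0
s: 6,6,6,6,6,6,6,6,6,6,6,6,6,6,6,6,6,6,6,6,6,6,6,6,6,6,6,6,6,6,6,6
q: 0,1,2,3,4,5,6,7,8,9,10,11,12,13,14,15,16,17,18,19,20,21,22,23,24,25,26,27,28,29,30,31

steps = 5; useful = 128; efficiency = 128/160 = 4/5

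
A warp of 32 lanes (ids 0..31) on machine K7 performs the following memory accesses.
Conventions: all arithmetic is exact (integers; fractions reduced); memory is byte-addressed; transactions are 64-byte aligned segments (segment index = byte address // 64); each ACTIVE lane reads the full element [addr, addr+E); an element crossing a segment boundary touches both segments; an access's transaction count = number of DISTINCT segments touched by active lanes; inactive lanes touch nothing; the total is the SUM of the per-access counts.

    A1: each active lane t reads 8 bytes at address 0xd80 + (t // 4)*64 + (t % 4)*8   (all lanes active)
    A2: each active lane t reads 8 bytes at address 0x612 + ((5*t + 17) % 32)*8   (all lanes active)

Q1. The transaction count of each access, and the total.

A1: 8 transactions
A2: 5 transactions

Answer: 8,5; total 13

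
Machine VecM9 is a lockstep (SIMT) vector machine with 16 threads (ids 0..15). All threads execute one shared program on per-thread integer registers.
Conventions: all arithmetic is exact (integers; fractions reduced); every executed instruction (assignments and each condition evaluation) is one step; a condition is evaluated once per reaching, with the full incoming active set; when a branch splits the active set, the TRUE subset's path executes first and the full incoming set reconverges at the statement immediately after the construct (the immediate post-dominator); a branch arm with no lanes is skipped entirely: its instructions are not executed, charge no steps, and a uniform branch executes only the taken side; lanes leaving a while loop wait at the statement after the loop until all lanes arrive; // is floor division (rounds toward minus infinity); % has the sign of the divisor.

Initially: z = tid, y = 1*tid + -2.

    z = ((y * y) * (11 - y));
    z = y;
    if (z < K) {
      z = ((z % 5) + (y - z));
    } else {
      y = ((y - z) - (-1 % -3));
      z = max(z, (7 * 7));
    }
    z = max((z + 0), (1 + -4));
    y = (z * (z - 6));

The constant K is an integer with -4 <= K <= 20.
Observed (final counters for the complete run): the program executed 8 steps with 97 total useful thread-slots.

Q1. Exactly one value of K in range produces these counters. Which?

Answer: K = 13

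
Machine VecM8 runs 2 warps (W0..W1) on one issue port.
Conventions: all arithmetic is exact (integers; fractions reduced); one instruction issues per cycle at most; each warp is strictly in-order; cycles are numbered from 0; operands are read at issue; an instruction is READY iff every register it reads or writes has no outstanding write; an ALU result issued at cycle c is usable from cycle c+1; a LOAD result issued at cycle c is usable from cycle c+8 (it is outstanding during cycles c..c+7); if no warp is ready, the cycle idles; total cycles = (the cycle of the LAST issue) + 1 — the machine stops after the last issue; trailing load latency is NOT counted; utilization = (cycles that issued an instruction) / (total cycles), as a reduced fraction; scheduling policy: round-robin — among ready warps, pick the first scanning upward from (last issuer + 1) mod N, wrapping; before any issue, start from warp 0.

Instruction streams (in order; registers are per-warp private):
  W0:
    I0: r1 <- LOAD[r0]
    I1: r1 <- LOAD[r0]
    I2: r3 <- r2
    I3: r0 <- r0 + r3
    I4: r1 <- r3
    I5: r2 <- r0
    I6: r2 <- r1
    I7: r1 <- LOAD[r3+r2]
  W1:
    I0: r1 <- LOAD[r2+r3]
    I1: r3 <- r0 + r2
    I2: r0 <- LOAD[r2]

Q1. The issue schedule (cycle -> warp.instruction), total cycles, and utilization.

cycle 0: W0.I0
cycle 1: W1.I0
cycle 2: W1.I1
cycle 3: W1.I2
cycle 4: idle
cycle 5: idle
cycle 6: idle
cycle 7: idle
cycle 8: W0.I1
cycle 9: W0.I2
cycle 10: W0.I3
cycle 11: idle
cycle 12: idle
cycle 13: idle
cycle 14: idle
cycle 15: idle
cycle 16: W0.I4
cycle 17: W0.I5
cycle 18: W0.I6
cycle 19: W0.I7

Answer: 20 cycles, utilization 11/20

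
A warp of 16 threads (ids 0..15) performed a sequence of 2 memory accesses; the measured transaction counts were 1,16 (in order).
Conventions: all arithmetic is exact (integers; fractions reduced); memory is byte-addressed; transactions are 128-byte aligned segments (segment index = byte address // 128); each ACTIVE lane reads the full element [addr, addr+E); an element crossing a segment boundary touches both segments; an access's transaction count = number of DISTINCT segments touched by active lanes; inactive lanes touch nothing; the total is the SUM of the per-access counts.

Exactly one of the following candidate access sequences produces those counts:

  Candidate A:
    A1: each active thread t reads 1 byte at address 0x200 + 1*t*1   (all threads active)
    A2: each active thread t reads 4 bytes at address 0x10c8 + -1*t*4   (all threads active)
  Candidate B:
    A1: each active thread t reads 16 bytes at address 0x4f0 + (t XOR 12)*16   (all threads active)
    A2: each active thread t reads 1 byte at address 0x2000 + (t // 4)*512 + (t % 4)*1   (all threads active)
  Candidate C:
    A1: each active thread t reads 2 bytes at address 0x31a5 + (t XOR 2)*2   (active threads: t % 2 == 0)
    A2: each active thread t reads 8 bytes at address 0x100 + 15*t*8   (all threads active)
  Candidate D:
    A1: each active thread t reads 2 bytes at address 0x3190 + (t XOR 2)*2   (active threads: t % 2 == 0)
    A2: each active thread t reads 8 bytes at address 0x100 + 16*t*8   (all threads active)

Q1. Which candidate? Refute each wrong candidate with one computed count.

A: A2 gives 1 transaction, not 16
B: A1 gives 3 transactions, not 1
C: A2 gives 15 transactions, not 16
D: all counts match (1,16)

Answer: D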